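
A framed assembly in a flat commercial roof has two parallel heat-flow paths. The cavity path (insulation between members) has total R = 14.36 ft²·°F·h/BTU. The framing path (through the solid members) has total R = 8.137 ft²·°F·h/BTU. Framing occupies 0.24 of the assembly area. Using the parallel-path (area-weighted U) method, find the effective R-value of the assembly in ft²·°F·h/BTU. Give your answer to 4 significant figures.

12.13 ft²·°F·h/BTU

U_eff = 0.76/14.36 + 0.24/8.137 = 0.052925 + 0.029495 = 0.08242
R_eff = 1/U_eff = 12.133 ft²·°F·h/BTU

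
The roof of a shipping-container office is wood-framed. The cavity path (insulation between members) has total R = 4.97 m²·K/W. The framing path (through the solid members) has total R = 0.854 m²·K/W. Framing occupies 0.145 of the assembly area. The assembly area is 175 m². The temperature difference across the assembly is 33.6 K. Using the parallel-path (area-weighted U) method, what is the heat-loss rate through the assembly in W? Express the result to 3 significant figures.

2010 W

U_eff = 0.855/4.97 + 0.145/0.854 = 0.172 + 0.1698 = 0.3418
R_eff = 1/U_eff = 2.926 m²·K/W
Q = 175 × 33.6 / 2.926 = 2010 W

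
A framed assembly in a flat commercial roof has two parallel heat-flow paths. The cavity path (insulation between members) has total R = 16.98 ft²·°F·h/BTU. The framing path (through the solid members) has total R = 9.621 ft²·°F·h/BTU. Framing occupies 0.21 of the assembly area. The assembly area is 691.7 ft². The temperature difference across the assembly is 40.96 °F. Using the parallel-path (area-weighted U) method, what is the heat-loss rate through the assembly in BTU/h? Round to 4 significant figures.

U_eff = 0.79/16.98 + 0.21/9.621 = 0.046525 + 0.021827 = 0.068353
R_eff = 1/U_eff = 14.63 ft²·°F·h/BTU
Q = 691.7 × 40.96 / 14.63 = 1936.6 BTU/h

1937 BTU/h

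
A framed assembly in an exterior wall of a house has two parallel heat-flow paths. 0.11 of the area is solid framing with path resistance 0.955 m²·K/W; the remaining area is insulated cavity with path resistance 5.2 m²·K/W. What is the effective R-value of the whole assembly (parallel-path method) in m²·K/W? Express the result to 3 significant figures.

U_eff = 0.89/5.2 + 0.11/0.955 = 0.1712 + 0.1152 = 0.2863
R_eff = 1/U_eff = 3.492 m²·K/W

3.49 m²·K/W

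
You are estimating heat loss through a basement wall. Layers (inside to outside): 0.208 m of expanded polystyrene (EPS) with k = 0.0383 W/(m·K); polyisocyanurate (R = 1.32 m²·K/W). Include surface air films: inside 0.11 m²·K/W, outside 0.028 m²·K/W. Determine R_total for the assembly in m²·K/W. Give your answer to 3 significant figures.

0.208/0.0383 = 5.431
R_total = 0.11 + 5.431 + 1.32 + 0.028 = 6.889 m²·K/W

6.89 m²·K/W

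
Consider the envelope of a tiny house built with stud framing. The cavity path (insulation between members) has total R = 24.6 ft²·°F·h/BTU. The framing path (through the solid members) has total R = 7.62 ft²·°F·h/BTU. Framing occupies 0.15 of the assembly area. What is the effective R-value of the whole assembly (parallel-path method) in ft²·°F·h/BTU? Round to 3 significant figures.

U_eff = 0.85/24.6 + 0.15/7.62 = 0.03455 + 0.01969 = 0.05424
R_eff = 1/U_eff = 18.44 ft²·°F·h/BTU

18.4 ft²·°F·h/BTU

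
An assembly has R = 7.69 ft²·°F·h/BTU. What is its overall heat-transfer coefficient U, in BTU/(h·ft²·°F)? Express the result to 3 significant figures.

U = 1/R = 1/7.69 = 0.13

0.130 BTU/(h·ft²·°F)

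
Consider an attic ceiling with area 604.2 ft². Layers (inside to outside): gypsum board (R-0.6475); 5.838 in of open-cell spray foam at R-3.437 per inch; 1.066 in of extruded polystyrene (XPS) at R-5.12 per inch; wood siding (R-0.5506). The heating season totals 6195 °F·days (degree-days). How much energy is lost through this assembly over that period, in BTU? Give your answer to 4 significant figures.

3362000 BTU

5.838 × 3.437 = 20.065
1.066 × 5.12 = 5.4579
R_total = 0.6475 + 20.065 + 5.4579 + 0.5506 = 26.721 ft²·°F·h/BTU
E = A × HDD × 24 / R = 604.2 × 6195 × 24 / 26.721 = 3361800 BTU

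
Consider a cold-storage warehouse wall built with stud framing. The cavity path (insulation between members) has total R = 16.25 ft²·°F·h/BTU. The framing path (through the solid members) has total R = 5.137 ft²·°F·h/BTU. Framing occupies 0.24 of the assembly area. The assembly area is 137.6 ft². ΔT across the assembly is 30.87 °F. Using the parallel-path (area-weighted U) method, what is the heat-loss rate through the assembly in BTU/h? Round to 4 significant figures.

397.1 BTU/h

U_eff = 0.76/16.25 + 0.24/5.137 = 0.046769 + 0.04672 = 0.093489
R_eff = 1/U_eff = 10.696 ft²·°F·h/BTU
Q = 137.6 × 30.87 / 10.696 = 397.11 BTU/h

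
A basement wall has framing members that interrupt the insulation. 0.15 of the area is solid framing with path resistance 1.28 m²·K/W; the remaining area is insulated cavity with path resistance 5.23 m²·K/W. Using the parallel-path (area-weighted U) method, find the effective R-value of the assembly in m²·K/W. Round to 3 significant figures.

3.58 m²·K/W

U_eff = 0.85/5.23 + 0.15/1.28 = 0.1625 + 0.1172 = 0.2797
R_eff = 1/U_eff = 3.575 m²·K/W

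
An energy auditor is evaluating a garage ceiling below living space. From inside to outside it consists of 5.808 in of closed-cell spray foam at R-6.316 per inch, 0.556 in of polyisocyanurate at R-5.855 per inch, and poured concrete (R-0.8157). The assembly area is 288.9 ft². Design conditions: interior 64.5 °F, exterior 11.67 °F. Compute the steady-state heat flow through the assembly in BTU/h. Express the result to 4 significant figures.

374.5 BTU/h

5.808 × 6.316 = 36.683
0.556 × 5.855 = 3.2554
R_total = 36.683 + 3.2554 + 0.8157 = 40.754 ft²·°F·h/BTU
Q = A·ΔT/R = 288.9 × (64.5 − 11.67) / 40.754 = 374.5 BTU/h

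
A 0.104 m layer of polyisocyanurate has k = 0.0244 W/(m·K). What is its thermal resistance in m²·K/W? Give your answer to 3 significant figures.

R = L/k = 0.104/0.0244 = 4.262 m²·K/W

4.26 m²·K/W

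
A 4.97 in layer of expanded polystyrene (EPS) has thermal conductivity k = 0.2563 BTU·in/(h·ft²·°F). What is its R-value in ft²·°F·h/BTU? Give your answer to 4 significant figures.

R = L/k = 4.97/0.2563 = 19.391 ft²·°F·h/BTU

19.39 ft²·°F·h/BTU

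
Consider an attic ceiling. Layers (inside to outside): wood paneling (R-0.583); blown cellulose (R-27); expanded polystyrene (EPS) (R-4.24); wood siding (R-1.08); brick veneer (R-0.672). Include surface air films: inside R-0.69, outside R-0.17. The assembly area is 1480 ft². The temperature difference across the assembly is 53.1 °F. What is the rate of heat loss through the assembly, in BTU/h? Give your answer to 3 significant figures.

2280 BTU/h

R_total = 0.69 + 0.583 + 27 + 4.24 + 1.08 + 0.672 + 0.17 = 34.44 ft²·°F·h/BTU
Q = A·ΔT/R = 1480 × 53.1 / 34.44 = 2282 BTU/h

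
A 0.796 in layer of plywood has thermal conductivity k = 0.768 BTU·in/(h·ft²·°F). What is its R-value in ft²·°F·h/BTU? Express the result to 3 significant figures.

R = L/k = 0.796/0.768 = 1.036 ft²·°F·h/BTU

1.04 ft²·°F·h/BTU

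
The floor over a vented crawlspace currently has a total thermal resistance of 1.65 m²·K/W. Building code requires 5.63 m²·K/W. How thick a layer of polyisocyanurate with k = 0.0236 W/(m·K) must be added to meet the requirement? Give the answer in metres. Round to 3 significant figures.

ΔR = 5.63 − 1.65 = 3.98 m²·K/W
L = ΔR × k = 3.98 × 0.0236 = 0.09393 m

0.0939 m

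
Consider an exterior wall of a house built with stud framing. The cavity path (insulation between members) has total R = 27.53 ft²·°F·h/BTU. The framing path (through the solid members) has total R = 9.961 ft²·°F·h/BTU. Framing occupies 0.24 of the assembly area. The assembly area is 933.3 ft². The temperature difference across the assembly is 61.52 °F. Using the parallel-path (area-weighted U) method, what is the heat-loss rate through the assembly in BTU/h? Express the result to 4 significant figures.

2968 BTU/h

U_eff = 0.76/27.53 + 0.24/9.961 = 0.027606 + 0.024094 = 0.0517
R_eff = 1/U_eff = 19.342 ft²·°F·h/BTU
Q = 933.3 × 61.52 / 19.342 = 2968.5 BTU/h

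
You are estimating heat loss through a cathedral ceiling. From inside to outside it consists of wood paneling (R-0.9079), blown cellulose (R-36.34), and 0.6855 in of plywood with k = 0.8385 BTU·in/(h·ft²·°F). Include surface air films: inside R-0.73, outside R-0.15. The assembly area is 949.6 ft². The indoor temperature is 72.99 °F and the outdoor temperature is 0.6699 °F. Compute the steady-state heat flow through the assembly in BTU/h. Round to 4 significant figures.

1763 BTU/h

0.6855/0.8385 = 0.81753
R_total = 0.73 + 0.9079 + 36.34 + 0.81753 + 0.15 = 38.945 ft²·°F·h/BTU
Q = A·ΔT/R = 949.6 × (72.99 − 0.6699) / 38.945 = 1763.4 BTU/h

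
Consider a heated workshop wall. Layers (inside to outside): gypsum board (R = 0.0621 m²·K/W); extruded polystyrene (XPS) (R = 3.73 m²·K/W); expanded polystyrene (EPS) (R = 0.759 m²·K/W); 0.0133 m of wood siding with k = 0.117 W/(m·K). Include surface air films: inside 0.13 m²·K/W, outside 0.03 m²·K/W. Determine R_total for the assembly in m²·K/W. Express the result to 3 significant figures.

0.0133/0.117 = 0.1137
R_total = 0.13 + 0.0621 + 3.73 + 0.759 + 0.1137 + 0.03 = 4.825 m²·K/W

4.82 m²·K/W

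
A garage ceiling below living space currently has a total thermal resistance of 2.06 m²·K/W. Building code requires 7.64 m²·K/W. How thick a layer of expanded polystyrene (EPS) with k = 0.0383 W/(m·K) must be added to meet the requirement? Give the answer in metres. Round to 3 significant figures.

ΔR = 7.64 − 2.06 = 5.58 m²·K/W
L = ΔR × k = 5.58 × 0.0383 = 0.2137 m

0.214 m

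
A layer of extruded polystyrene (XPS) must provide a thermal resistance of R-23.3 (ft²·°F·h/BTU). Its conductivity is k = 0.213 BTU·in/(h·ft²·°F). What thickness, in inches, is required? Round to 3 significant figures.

L = R × k = 23.3 × 0.213 = 4.963 in

4.96 in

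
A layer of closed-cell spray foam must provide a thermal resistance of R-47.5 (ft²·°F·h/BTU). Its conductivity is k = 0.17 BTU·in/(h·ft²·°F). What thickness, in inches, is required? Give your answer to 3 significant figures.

8.08 in

L = R × k = 47.5 × 0.17 = 8.075 in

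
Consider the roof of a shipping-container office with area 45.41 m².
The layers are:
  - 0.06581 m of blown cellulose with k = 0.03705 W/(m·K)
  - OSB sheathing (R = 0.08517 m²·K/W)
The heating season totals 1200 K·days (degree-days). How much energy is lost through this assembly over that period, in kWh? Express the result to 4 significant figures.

702.6 kWh

0.06581/0.03705 = 1.7762
R_total = 1.7762 + 0.08517 = 1.8614 m²·K/W
E = A × HDD × 24 / R / 1000 = 45.41 × 1200 × 24 / 1.8614 / 1000 = 702.59 kWh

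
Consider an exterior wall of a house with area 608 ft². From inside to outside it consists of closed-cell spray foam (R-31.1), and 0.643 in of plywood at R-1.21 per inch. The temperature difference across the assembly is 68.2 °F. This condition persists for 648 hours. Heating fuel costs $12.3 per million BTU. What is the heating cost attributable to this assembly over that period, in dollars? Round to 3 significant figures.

0.643 × 1.21 = 0.778
R_total = 31.1 + 0.778 = 31.88 ft²·°F·h/BTU
Q = 608 × 68.2 / 31.88 = 1301 BTU/h
E = 1301 × 648 = 842900 BTU
Cost = 842900/10⁶ × 12.3 = $10.37

10.4 dollars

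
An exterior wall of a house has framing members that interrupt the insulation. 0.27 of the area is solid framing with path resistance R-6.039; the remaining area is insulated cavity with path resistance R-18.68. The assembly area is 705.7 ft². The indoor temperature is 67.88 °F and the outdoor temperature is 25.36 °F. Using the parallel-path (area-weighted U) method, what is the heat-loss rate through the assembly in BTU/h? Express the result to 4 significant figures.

U_eff = 0.73/18.68 + 0.27/6.039 = 0.039079 + 0.044709 = 0.083789
R_eff = 1/U_eff = 11.935 ft²·°F·h/BTU
Q = 705.7 × (67.88 − 25.36) / 11.935 = 2514.2 BTU/h

2514 BTU/h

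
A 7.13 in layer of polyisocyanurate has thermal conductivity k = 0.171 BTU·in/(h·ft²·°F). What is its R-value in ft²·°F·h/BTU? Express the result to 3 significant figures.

R = L/k = 7.13/0.171 = 41.7 ft²·°F·h/BTU

41.7 ft²·°F·h/BTU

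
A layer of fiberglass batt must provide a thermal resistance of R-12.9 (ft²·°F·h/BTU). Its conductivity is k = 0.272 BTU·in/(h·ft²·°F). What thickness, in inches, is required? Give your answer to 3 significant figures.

3.51 in

L = R × k = 12.9 × 0.272 = 3.509 in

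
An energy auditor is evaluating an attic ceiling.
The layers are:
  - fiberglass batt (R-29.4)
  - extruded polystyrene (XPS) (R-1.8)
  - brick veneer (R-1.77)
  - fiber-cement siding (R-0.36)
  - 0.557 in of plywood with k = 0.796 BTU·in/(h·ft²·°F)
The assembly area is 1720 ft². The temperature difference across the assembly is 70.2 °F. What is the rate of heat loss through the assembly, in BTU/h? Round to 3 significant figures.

3550 BTU/h

0.557/0.796 = 0.6997
R_total = 29.4 + 1.8 + 1.77 + 0.36 + 0.6997 = 34.03 ft²·°F·h/BTU
Q = A·ΔT/R = 1720 × 70.2 / 34.03 = 3548 BTU/h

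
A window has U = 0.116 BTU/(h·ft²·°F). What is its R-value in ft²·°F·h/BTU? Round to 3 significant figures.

R = 1/U = 1/0.116 = 8.621

8.62 ft²·°F·h/BTU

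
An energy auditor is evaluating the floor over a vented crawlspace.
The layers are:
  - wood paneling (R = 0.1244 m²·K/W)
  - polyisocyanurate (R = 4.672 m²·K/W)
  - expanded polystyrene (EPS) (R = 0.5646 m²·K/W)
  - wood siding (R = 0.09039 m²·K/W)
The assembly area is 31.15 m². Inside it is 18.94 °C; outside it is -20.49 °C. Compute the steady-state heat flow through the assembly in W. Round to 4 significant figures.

R_total = 0.1244 + 4.672 + 0.5646 + 0.09039 = 5.4514 m²·K/W
Q = A·ΔT/R = 31.15 × (18.94 − (-20.49)) / 5.4514 = 225.31 W

225.3 W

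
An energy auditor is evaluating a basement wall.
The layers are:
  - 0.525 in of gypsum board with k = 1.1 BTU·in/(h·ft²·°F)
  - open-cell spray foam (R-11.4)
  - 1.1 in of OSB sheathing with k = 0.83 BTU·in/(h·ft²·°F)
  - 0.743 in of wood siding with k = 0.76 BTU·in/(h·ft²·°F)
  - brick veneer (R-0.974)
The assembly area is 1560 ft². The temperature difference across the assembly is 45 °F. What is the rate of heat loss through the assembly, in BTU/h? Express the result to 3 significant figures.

0.525/1.1 = 0.4773
1.1/0.83 = 1.325
0.743/0.76 = 0.9776
R_total = 0.4773 + 11.4 + 1.325 + 0.9776 + 0.974 = 15.15 ft²·°F·h/BTU
Q = A·ΔT/R = 1560 × 45 / 15.15 = 4632 BTU/h

4630 BTU/h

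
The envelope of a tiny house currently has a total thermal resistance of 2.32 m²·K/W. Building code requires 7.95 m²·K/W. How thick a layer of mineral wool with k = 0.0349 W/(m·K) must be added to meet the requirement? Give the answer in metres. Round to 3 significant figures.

0.196 m

ΔR = 7.95 − 2.32 = 5.63 m²·K/W
L = ΔR × k = 5.63 × 0.0349 = 0.1965 m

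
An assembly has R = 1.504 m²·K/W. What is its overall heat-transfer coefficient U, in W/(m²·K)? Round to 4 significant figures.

0.6649 W/(m²·K)

U = 1/R = 1/1.504 = 0.66489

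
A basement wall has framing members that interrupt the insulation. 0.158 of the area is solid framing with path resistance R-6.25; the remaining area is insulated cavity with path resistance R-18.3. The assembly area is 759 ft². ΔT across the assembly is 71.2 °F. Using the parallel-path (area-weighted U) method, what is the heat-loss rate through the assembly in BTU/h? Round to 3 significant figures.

U_eff = 0.842/18.3 + 0.158/6.25 = 0.04601 + 0.02528 = 0.07129
R_eff = 1/U_eff = 14.03 ft²·°F·h/BTU
Q = 759 × 71.2 / 14.03 = 3853 BTU/h

3850 BTU/h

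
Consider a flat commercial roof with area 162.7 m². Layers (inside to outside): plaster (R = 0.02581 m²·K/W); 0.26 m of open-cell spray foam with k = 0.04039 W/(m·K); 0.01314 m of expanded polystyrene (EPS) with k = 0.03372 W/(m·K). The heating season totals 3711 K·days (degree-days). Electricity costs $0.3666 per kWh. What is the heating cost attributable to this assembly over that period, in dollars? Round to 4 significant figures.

0.26/0.04039 = 6.4372
0.01314/0.03372 = 0.38968
R_total = 0.02581 + 6.4372 + 0.38968 = 6.8527 m²·K/W
E = A × HDD × 24 / R / 1000 = 162.7 × 3711 × 24 / 6.8527 / 1000 = 2114.6 kWh
Cost = 2114.6 × 0.3666 = $775.21

775.2 dollars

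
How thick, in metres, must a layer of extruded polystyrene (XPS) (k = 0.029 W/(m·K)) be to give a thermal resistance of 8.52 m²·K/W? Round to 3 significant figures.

L = R·k = 8.52 × 0.029 = 0.2471 m

0.247 m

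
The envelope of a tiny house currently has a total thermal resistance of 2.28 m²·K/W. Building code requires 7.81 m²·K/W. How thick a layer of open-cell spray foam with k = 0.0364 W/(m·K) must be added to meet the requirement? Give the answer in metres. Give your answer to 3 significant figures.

ΔR = 7.81 − 2.28 = 5.53 m²·K/W
L = ΔR × k = 5.53 × 0.0364 = 0.2013 m

0.201 m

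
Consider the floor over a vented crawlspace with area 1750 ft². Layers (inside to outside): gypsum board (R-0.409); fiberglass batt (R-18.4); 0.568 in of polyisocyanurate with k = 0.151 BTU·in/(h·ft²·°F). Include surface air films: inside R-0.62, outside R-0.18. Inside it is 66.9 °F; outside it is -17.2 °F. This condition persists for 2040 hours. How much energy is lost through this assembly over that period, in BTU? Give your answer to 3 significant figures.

12800000 BTU

0.568/0.151 = 3.762
R_total = 0.62 + 0.409 + 18.4 + 3.762 + 0.18 = 23.37 ft²·°F·h/BTU
Q = 1750 × (66.9 − (-17.2)) / 23.37 = 6297 BTU/h
E = 6297 × 2040 = 12850000 BTU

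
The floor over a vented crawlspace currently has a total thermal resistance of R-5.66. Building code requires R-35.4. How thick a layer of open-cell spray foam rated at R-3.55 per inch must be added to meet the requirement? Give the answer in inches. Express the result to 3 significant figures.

8.38 in

ΔR = 35.4 − 5.66 = 29.74 ft²·°F·h/BTU
L = ΔR / (R/in) = 29.74/3.55 = 8.377 in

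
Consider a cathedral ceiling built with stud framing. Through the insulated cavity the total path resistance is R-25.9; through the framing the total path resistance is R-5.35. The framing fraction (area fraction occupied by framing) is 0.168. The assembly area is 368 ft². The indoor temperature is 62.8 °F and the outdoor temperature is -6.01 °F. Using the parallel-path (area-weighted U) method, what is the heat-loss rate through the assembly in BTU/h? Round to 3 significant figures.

U_eff = 0.832/25.9 + 0.168/5.35 = 0.03212 + 0.0314 = 0.06353
R_eff = 1/U_eff = 15.74 ft²·°F·h/BTU
Q = 368 × (62.8 − (-6.01)) / 15.74 = 1609 BTU/h

1610 BTU/h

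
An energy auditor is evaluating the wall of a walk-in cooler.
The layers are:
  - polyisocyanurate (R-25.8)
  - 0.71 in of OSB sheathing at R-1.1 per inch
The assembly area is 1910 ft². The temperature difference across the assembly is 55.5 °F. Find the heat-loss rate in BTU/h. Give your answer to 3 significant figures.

3990 BTU/h

0.71 × 1.1 = 0.781
R_total = 25.8 + 0.781 = 26.58 ft²·°F·h/BTU
Q = A·ΔT/R = 1910 × 55.5 / 26.58 = 3988 BTU/h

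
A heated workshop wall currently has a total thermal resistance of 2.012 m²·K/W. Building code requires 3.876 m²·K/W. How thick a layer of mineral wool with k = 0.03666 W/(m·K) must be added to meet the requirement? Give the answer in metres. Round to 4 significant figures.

0.06833 m

ΔR = 3.876 − 2.012 = 1.864 m²·K/W
L = ΔR × k = 1.864 × 0.03666 = 0.068334 m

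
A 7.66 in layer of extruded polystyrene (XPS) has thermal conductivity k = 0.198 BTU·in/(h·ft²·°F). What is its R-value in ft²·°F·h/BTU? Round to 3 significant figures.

38.7 ft²·°F·h/BTU

R = L/k = 7.66/0.198 = 38.69 ft²·°F·h/BTU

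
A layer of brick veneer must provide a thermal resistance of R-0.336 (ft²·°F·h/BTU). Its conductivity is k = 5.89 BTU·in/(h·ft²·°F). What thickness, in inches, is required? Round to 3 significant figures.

1.98 in

L = R × k = 0.336 × 5.89 = 1.979 in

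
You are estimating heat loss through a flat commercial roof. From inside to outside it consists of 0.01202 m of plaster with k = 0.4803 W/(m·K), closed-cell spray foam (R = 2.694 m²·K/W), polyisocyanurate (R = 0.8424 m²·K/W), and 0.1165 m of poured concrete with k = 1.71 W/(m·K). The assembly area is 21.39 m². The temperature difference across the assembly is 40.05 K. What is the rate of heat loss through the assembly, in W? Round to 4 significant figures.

236.0 W

0.01202/0.4803 = 0.025026
0.1165/1.71 = 0.068129
R_total = 0.025026 + 2.694 + 0.8424 + 0.068129 = 3.6296 m²·K/W
Q = A·ΔT/R = 21.39 × 40.05 / 3.6296 = 236.03 W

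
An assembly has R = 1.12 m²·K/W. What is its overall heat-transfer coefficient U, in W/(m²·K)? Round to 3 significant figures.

0.893 W/(m²·K)

U = 1/R = 1/1.12 = 0.8929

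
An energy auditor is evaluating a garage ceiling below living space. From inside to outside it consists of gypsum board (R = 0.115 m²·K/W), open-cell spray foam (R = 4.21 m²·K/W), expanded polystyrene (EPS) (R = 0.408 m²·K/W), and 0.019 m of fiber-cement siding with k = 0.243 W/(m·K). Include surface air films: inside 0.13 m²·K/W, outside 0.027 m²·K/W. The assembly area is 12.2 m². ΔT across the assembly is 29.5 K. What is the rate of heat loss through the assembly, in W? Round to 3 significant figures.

72.4 W

0.019/0.243 = 0.07819
R_total = 0.13 + 0.115 + 4.21 + 0.408 + 0.07819 + 0.027 = 4.968 m²·K/W
Q = A·ΔT/R = 12.2 × 29.5 / 4.968 = 72.44 W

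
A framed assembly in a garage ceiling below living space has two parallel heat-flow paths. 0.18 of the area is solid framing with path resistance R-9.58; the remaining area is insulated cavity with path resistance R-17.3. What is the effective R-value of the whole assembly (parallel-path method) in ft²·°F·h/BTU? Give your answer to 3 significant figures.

15.1 ft²·°F·h/BTU

U_eff = 0.82/17.3 + 0.18/9.58 = 0.0474 + 0.01879 = 0.06619
R_eff = 1/U_eff = 15.11 ft²·°F·h/BTU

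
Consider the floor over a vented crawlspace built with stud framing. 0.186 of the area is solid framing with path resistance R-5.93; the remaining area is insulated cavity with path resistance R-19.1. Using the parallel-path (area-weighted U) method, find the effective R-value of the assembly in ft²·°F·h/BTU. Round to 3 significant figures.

13.5 ft²·°F·h/BTU

U_eff = 0.814/19.1 + 0.186/5.93 = 0.04262 + 0.03137 = 0.07398
R_eff = 1/U_eff = 13.52 ft²·°F·h/BTU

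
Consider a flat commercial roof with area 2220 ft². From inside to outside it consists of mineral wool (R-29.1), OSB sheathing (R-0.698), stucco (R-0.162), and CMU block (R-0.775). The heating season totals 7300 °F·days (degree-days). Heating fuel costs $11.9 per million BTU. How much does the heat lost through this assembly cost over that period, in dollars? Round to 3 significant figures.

151 dollars

R_total = 29.1 + 0.698 + 0.162 + 0.775 = 30.74 ft²·°F·h/BTU
E = A × HDD × 24 / R = 2220 × 7300 × 24 / 30.74 = 12650000 BTU
Cost = 12650000/10⁶ × 11.9 = $150.6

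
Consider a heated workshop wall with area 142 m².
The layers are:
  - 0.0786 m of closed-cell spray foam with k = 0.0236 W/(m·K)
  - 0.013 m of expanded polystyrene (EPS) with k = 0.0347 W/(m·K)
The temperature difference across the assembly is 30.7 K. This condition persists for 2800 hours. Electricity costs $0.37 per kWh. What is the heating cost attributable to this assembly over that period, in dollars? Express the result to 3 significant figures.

0.0786/0.0236 = 3.331
0.013/0.0347 = 0.3746
R_total = 3.331 + 0.3746 = 3.705 m²·K/W
Q = 142 × 30.7 / 3.705 = 1177 W
E = 1177 W × 2800 h / 1000 = 3294 kWh
Cost = 3294 × 0.37 = $1219

1220 dollars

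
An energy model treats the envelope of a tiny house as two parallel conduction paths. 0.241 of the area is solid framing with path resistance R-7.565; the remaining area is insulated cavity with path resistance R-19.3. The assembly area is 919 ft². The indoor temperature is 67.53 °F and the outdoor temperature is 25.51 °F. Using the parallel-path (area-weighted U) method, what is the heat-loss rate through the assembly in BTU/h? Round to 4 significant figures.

U_eff = 0.759/19.3 + 0.241/7.565 = 0.039326 + 0.031857 = 0.071184
R_eff = 1/U_eff = 14.048 ft²·°F·h/BTU
Q = 919 × (67.53 − 25.51) / 14.048 = 2748.9 BTU/h

2749 BTU/h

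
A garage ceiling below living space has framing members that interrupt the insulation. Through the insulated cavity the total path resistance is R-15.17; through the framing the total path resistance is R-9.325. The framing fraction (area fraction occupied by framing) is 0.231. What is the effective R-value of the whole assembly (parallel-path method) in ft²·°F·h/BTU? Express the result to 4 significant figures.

U_eff = 0.769/15.17 + 0.231/9.325 = 0.050692 + 0.024772 = 0.075464
R_eff = 1/U_eff = 13.251 ft²·°F·h/BTU

13.25 ft²·°F·h/BTU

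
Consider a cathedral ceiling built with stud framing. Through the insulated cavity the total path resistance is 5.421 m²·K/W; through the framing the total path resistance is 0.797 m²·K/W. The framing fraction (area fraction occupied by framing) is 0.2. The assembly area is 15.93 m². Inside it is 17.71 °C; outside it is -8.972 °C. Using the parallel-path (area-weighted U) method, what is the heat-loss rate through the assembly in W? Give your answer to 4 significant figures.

169.4 W

U_eff = 0.8/5.421 + 0.2/0.797 = 0.14757 + 0.25094 = 0.39852
R_eff = 1/U_eff = 2.5093 m²·K/W
Q = 15.93 × (17.71 − (-8.972)) / 2.5093 = 169.39 W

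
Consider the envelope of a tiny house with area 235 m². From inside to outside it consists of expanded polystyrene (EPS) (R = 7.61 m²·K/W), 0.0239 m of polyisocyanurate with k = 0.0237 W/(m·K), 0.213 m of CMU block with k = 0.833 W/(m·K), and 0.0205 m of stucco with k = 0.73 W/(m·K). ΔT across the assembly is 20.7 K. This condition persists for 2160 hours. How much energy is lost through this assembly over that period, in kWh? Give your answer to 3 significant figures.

1180 kWh

0.0239/0.0237 = 1.008
0.213/0.833 = 0.2557
0.0205/0.73 = 0.02808
R_total = 7.61 + 1.008 + 0.2557 + 0.02808 = 8.902 m²·K/W
Q = 235 × 20.7 / 8.902 = 546.4 W
E = 546.4 W × 2160 h / 1000 = 1180 kWh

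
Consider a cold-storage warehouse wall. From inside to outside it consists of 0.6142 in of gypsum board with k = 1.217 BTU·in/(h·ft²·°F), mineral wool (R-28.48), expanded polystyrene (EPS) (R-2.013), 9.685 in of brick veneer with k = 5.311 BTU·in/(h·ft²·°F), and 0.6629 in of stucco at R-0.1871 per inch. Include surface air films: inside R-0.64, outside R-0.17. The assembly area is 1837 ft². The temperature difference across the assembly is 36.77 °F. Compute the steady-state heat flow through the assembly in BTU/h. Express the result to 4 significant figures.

0.6142/1.217 = 0.50468
9.685/5.311 = 1.8236
0.6629 × 0.1871 = 0.12403
R_total = 0.64 + 0.50468 + 28.48 + 2.013 + 1.8236 + 0.12403 + 0.17 = 33.755 ft²·°F·h/BTU
Q = A·ΔT/R = 1837 × 36.77 / 33.755 = 2001.1 BTU/h

2001 BTU/h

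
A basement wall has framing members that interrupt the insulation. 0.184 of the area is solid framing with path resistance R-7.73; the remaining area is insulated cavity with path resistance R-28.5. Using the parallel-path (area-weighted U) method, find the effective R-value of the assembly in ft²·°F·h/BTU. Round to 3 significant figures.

19.1 ft²·°F·h/BTU

U_eff = 0.816/28.5 + 0.184/7.73 = 0.02863 + 0.0238 = 0.05243
R_eff = 1/U_eff = 19.07 ft²·°F·h/BTU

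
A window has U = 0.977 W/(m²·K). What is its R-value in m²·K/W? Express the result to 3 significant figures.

1.02 m²·K/W

R = 1/U = 1/0.977 = 1.024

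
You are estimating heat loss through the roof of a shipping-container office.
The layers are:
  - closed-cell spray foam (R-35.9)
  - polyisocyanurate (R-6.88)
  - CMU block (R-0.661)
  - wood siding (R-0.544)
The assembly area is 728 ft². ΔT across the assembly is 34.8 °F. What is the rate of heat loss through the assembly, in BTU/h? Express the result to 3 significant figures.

576 BTU/h

R_total = 35.9 + 6.88 + 0.661 + 0.544 = 43.98 ft²·°F·h/BTU
Q = A·ΔT/R = 728 × 34.8 / 43.98 = 576 BTU/h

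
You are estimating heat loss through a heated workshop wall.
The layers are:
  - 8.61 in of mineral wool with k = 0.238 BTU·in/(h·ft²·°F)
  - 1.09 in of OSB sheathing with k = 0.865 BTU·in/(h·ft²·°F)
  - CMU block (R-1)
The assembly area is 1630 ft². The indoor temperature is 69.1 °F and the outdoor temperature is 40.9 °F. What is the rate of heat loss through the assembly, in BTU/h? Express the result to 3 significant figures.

8.61/0.238 = 36.18
1.09/0.865 = 1.26
R_total = 36.18 + 1.26 + 1 = 38.44 ft²·°F·h/BTU
Q = A·ΔT/R = 1630 × (69.1 − 40.9) / 38.44 = 1196 BTU/h

1200 BTU/h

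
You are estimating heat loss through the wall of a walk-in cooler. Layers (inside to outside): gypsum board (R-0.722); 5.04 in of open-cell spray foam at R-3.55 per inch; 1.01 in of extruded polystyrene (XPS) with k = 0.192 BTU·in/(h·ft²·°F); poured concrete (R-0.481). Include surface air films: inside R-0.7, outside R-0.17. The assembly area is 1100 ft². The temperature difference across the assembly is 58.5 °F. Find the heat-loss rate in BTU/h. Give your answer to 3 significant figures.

5.04 × 3.55 = 17.89
1.01/0.192 = 5.26
R_total = 0.7 + 0.722 + 17.89 + 5.26 + 0.481 + 0.17 = 25.23 ft²·°F·h/BTU
Q = A·ΔT/R = 1100 × 58.5 / 25.23 = 2551 BTU/h

2550 BTU/h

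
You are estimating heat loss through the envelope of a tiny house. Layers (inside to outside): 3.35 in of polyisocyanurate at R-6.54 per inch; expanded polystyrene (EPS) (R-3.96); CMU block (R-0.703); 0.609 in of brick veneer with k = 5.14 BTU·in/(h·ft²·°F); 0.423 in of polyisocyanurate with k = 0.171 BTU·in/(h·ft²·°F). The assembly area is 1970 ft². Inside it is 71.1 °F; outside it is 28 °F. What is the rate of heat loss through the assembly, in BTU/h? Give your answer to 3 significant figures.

3.35 × 6.54 = 21.91
0.609/5.14 = 0.1185
0.423/0.171 = 2.474
R_total = 21.91 + 3.96 + 0.703 + 0.1185 + 2.474 = 29.16 ft²·°F·h/BTU
Q = A·ΔT/R = 1970 × (71.1 − 28) / 29.16 = 2911 BTU/h

2910 BTU/h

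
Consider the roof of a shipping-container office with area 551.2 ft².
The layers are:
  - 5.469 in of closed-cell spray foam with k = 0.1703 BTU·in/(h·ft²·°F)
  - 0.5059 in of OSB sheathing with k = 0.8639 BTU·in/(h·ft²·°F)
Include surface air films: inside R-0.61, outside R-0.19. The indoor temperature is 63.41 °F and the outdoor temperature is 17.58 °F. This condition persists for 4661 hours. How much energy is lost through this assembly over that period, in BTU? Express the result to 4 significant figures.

5.469/0.1703 = 32.114
0.5059/0.8639 = 0.5856
R_total = 0.61 + 32.114 + 0.5856 + 0.19 = 33.5 ft²·°F·h/BTU
Q = 551.2 × (63.41 − 17.58) / 33.5 = 754.09 BTU/h
E = 754.09 × 4661 = 3514800 BTU

3515000 BTU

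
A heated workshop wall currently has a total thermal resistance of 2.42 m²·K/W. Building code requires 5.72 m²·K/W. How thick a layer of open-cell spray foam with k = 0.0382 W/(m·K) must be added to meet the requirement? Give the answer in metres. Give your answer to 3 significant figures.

0.126 m

ΔR = 5.72 − 2.42 = 3.3 m²·K/W
L = ΔR × k = 3.3 × 0.0382 = 0.1261 m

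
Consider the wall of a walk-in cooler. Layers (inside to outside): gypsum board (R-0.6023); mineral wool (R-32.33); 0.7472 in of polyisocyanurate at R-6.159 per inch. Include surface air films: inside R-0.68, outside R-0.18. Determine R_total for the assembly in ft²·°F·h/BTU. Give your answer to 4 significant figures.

0.7472 × 6.159 = 4.602
R_total = 0.68 + 0.6023 + 32.33 + 4.602 + 0.18 = 38.394 ft²·°F·h/BTU

38.39 ft²·°F·h/BTU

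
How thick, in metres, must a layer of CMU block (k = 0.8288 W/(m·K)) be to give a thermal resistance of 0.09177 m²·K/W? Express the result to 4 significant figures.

0.07606 m

L = R·k = 0.09177 × 0.8288 = 0.076059 m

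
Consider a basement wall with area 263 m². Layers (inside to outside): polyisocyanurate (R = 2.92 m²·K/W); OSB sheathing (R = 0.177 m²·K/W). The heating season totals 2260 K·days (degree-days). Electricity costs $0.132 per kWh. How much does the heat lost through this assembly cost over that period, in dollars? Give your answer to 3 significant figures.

608 dollars

R_total = 2.92 + 0.177 = 3.097 m²·K/W
E = A × HDD × 24 / R / 1000 = 263 × 2260 × 24 / 3.097 / 1000 = 4606 kWh
Cost = 4606 × 0.132 = $608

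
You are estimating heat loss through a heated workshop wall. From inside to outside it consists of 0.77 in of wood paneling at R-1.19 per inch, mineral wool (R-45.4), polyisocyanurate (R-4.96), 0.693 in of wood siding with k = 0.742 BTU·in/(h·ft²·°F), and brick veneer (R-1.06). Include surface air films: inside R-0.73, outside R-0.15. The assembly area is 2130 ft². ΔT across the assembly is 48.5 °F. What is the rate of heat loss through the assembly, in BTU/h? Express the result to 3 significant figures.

0.77 × 1.19 = 0.9163
0.693/0.742 = 0.934
R_total = 0.73 + 0.9163 + 45.4 + 4.96 + 0.934 + 1.06 + 0.15 = 54.15 ft²·°F·h/BTU
Q = A·ΔT/R = 2130 × 48.5 / 54.15 = 1908 BTU/h

1910 BTU/h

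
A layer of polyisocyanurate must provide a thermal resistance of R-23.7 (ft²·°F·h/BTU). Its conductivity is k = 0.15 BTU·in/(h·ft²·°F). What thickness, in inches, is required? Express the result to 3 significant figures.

L = R × k = 23.7 × 0.15 = 3.555 in

3.55 in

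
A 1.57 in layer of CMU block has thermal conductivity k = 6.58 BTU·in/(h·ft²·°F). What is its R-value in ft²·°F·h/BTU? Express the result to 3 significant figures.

R = L/k = 1.57/6.58 = 0.2386 ft²·°F·h/BTU

0.239 ft²·°F·h/BTU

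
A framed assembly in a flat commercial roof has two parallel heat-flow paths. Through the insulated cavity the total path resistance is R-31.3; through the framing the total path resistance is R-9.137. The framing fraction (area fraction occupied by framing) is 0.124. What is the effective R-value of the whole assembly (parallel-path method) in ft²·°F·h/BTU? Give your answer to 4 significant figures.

24.06 ft²·°F·h/BTU

U_eff = 0.876/31.3 + 0.124/9.137 = 0.027987 + 0.013571 = 0.041558
R_eff = 1/U_eff = 24.063 ft²·°F·h/BTU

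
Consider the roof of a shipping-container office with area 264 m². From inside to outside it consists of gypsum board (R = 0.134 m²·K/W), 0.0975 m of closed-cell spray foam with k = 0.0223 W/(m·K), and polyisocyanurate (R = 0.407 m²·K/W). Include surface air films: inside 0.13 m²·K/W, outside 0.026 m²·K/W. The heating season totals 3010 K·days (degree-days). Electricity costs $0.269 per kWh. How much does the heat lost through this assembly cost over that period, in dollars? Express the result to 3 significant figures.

1010 dollars

0.0975/0.0223 = 4.372
R_total = 0.13 + 0.134 + 4.372 + 0.407 + 0.026 = 5.069 m²·K/W
E = A × HDD × 24 / R / 1000 = 264 × 3010 × 24 / 5.069 / 1000 = 3762 kWh
Cost = 3762 × 0.269 = $1012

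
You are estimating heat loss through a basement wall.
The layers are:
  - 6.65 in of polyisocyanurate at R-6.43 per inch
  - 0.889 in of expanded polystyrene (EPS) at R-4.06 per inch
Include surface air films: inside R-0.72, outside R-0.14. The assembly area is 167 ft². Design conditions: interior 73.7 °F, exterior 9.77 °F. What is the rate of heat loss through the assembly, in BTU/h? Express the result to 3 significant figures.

6.65 × 6.43 = 42.76
0.889 × 4.06 = 3.609
R_total = 0.72 + 42.76 + 3.609 + 0.14 = 47.23 ft²·°F·h/BTU
Q = A·ΔT/R = 167 × (73.7 − 9.77) / 47.23 = 226.1 BTU/h

226 BTU/h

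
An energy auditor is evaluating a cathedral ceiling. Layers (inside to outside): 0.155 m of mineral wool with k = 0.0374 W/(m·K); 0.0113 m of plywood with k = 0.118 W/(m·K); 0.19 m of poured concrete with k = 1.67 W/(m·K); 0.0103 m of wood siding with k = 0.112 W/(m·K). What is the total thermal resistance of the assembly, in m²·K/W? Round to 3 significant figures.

0.155/0.0374 = 4.144
0.0113/0.118 = 0.09576
0.19/1.67 = 0.1138
0.0103/0.112 = 0.09196
R_total = 4.144 + 0.09576 + 0.1138 + 0.09196 = 4.446 m²·K/W

4.45 m²·K/W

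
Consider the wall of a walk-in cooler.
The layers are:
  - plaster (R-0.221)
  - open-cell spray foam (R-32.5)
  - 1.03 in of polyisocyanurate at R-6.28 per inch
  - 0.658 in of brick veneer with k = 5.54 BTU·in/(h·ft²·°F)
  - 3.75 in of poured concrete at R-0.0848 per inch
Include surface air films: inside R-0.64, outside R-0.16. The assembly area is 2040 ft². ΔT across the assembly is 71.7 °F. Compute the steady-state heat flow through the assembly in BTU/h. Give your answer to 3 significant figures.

1.03 × 6.28 = 6.468
0.658/5.54 = 0.1188
3.75 × 0.0848 = 0.318
R_total = 0.64 + 0.221 + 32.5 + 6.468 + 0.1188 + 0.318 + 0.16 = 40.43 ft²·°F·h/BTU
Q = A·ΔT/R = 2040 × 71.7 / 40.43 = 3618 BTU/h

3620 BTU/h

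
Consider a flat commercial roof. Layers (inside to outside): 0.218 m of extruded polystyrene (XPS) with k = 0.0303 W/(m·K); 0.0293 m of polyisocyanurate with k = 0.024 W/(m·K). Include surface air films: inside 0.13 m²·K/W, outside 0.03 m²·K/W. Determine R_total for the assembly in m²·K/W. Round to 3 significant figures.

0.218/0.0303 = 7.195
0.0293/0.024 = 1.221
R_total = 0.13 + 7.195 + 1.221 + 0.03 = 8.576 m²·K/W

8.58 m²·K/W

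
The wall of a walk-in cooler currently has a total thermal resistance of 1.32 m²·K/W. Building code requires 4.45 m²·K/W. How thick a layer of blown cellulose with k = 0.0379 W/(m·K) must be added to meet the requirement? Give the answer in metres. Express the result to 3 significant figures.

0.119 m

ΔR = 4.45 − 1.32 = 3.13 m²·K/W
L = ΔR × k = 3.13 × 0.0379 = 0.1186 m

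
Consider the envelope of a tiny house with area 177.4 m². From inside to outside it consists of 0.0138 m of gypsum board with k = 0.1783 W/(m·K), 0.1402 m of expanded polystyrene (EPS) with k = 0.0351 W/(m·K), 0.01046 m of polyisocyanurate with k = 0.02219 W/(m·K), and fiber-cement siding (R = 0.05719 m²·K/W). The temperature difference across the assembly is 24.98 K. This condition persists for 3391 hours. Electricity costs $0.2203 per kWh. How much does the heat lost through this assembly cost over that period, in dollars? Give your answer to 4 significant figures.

719.6 dollars

0.0138/0.1783 = 0.077398
0.1402/0.0351 = 3.9943
0.01046/0.02219 = 0.47138
R_total = 0.077398 + 3.9943 + 0.47138 + 0.05719 = 4.6003 m²·K/W
Q = 177.4 × 24.98 / 4.6003 = 963.3 W
E = 963.3 W × 3391 h / 1000 = 3266.6 kWh
Cost = 3266.6 × 0.2203 = $719.62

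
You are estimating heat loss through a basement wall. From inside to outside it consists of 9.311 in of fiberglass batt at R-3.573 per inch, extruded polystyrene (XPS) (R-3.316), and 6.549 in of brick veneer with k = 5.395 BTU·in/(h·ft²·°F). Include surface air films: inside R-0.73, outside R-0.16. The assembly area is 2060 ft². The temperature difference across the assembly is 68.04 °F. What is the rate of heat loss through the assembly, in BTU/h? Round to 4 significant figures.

9.311 × 3.573 = 33.268
6.549/5.395 = 1.2139
R_total = 0.73 + 33.268 + 3.316 + 1.2139 + 0.16 = 38.688 ft²·°F·h/BTU
Q = A·ΔT/R = 2060 × 68.04 / 38.688 = 3622.9 BTU/h

3623 BTU/h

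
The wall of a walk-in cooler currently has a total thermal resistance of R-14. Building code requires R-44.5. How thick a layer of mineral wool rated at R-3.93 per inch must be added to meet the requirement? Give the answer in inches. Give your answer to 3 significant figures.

7.76 in

ΔR = 44.5 − 14 = 30.5 ft²·°F·h/BTU
L = ΔR / (R/in) = 30.5/3.93 = 7.761 in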